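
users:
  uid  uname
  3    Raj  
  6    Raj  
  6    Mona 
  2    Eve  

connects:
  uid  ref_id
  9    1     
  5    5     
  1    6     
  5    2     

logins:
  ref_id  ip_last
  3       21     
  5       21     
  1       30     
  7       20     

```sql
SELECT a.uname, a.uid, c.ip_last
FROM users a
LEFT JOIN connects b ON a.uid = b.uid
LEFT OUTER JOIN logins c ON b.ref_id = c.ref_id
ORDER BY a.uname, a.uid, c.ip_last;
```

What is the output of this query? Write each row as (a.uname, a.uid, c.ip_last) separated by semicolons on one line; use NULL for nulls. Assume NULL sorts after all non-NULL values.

(Eve, 2, NULL); (Mona, 6, NULL); (Raj, 3, NULL); (Raj, 6, NULL)

Joins associate left-to-right: users LEFT JOIN connects on uid gives 4 intermediate row(s).
Then LEFT JOIN `logins c` on ref_id: each of those 4 rows is kept; rows whose b.ref_id has no match in c get NULL for c's columns.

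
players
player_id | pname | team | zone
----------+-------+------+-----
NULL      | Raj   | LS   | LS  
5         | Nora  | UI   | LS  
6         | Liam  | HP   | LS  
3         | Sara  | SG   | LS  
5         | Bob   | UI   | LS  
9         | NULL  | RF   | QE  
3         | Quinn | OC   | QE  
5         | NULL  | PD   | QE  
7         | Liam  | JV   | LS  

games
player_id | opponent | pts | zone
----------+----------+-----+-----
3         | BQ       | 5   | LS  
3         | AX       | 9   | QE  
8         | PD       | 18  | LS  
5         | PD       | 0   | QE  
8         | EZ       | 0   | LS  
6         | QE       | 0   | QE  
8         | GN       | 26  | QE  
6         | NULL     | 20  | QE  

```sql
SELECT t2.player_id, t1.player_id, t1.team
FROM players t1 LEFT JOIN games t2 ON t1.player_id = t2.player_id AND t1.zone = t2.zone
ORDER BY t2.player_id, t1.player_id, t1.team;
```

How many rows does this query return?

LEFT JOIN keeps every row from `players`; unmatched rows get NULL for `games`'s columns.
Matching on t1.player_id = t2.player_id AND t1.zone = t2.zone. A NULL in a compared column never satisfies the condition.
- t1[0] player_id=NULL, zone=LS → no match; kept with NULLs on the t2 side.
- t1[1] player_id=5, zone=LS → no match; kept with NULLs on the t2 side.
- t1[2] player_id=6, zone=LS → no match; kept with NULLs on the t2 side.
- t1[3] player_id=3, zone=LS → 1 match(es) in t2 → 1 row(s).
- t1[4] player_id=5, zone=LS → no match; kept with NULLs on the t2 side.
- t1[5] player_id=9, zone=QE → no match; kept with NULLs on the t2 side.
- t1[6] player_id=3, zone=QE → 1 match(es) in t2 → 1 row(s).
- t1[7] player_id=5, zone=QE → 1 match(es) in t2 → 1 row(s).
- t1[8] player_id=7, zone=LS → no match; kept with NULLs on the t2 side.
Total: 3 matched + 6 padded = 9 rows.

9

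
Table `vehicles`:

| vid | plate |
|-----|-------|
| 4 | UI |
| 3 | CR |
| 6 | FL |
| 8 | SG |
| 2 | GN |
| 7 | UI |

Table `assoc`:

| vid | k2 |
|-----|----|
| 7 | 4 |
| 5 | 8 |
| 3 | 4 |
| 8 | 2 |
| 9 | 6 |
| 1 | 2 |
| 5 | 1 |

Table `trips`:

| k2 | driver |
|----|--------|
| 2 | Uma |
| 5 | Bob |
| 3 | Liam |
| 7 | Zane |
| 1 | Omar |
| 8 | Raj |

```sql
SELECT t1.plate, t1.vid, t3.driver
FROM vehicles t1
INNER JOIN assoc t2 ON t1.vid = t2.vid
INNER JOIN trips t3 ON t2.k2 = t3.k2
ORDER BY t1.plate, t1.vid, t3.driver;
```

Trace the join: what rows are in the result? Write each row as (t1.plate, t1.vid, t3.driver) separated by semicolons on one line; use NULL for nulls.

(SG, 8, Uma)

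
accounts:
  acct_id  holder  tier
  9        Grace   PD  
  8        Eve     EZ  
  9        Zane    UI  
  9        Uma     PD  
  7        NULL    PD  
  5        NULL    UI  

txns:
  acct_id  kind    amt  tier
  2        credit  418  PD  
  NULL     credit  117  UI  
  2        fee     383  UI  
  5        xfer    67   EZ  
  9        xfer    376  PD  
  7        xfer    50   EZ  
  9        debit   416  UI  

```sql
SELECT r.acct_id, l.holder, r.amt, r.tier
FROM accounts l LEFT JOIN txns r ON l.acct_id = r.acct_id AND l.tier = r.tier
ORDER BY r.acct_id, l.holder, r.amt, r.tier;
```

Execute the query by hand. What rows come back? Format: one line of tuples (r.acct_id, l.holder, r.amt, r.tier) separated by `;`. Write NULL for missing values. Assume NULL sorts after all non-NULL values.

LEFT JOIN keeps every row from `accounts`; unmatched rows get NULL for `txns`'s columns.
Matching on l.acct_id = r.acct_id AND l.tier = r.tier. A NULL in a compared column never satisfies the condition.
- acct_id=9, tier=PD: 1 matching r row(s), so 1 row(s) emitted.
- acct_id=8, tier=EZ: no r row matches, row kept with r columns NULL.
- acct_id=9, tier=UI: 1 matching r row(s), so 1 row(s) emitted.
- acct_id=9, tier=PD: 1 matching r row(s), so 1 row(s) emitted.
- acct_id=7, tier=PD: no r row matches, row kept with r columns NULL.
- acct_id=5, tier=UI: no r row matches, row kept with r columns NULL.
After projecting and ordering:
r.acct_id | l.holder | r.amt | r.tier
9 | Grace | 376 | PD
9 | Uma | 376 | PD
9 | Zane | 416 | UI
NULL | Eve | NULL | NULL
NULL | NULL | NULL | NULL
NULL | NULL | NULL | NULL

(9, Grace, 376, PD); (9, Uma, 376, PD); (9, Zane, 416, UI); (NULL, Eve, NULL, NULL); (NULL, NULL, NULL, NULL); (NULL, NULL, NULL, NULL)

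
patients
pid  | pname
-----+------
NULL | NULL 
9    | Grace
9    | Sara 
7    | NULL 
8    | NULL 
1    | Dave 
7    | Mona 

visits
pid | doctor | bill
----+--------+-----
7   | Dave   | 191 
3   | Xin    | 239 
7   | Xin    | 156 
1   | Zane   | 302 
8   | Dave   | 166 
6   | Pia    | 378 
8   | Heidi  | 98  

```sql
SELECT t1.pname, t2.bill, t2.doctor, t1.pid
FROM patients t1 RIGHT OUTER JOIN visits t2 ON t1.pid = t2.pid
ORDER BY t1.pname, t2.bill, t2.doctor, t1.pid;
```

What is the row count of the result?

9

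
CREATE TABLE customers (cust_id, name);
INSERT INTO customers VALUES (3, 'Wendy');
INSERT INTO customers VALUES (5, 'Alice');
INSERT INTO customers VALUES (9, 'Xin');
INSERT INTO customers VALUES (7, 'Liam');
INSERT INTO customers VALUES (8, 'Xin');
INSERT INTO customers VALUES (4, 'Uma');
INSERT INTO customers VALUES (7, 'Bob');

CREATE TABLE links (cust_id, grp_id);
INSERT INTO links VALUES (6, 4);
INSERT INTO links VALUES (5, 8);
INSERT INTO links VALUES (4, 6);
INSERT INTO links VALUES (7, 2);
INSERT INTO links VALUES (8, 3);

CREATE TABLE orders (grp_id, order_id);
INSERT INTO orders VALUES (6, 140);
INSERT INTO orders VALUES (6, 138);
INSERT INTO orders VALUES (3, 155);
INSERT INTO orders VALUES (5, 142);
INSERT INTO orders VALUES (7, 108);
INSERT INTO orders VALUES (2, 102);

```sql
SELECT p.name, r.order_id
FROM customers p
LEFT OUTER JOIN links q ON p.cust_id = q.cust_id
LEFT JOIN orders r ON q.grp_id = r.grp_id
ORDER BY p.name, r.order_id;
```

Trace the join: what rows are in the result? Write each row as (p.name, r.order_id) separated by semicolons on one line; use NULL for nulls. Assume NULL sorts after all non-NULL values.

(Alice, NULL); (Bob, 102); (Liam, 102); (Uma, 138); (Uma, 140); (Wendy, NULL); (Xin, 155); (Xin, NULL)

Joins associate left-to-right: customers LEFT JOIN links on cust_id gives 7 intermediate row(s).
Then LEFT JOIN `orders r` on grp_id: each of those 7 rows is kept; rows whose q.grp_id has no match in r get NULL for r's columns.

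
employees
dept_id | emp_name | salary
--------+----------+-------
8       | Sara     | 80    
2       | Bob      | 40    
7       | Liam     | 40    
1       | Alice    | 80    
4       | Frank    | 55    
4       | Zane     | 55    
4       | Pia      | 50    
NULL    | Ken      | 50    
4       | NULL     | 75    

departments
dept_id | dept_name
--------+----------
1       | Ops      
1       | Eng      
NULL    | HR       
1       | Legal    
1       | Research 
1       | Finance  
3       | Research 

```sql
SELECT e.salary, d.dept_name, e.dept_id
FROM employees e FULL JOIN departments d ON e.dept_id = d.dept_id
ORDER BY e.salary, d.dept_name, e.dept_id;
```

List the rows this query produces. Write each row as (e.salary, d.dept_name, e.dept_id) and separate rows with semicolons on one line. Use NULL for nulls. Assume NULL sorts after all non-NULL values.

FULL OUTER JOIN keeps every row from both sides; unmatched rows get NULL for the other side's columns.
Matching on e.dept_id = d.dept_id. A NULL in a compared column never satisfies the condition.
Matched pairs: 5; unmatched e rows kept: 8; unmatched d rows kept: 2.

(40, NULL, 2); (40, NULL, 7); (50, NULL, 4); (50, NULL, NULL); (55, NULL, 4); (55, NULL, 4); (75, NULL, 4); (80, Eng, 1); (80, Finance, 1); (80, Legal, 1); (80, Ops, 1); (80, Research, 1); (80, NULL, 8); (NULL, HR, NULL); (NULL, Research, NULL)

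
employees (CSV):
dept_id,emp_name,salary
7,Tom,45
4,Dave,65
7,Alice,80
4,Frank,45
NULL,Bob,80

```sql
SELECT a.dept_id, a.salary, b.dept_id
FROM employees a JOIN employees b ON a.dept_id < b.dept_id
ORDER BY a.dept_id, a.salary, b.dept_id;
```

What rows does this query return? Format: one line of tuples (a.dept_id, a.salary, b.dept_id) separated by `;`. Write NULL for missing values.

(4, 45, 7); (4, 45, 7); (4, 65, 7); (4, 65, 7)

INNER JOIN keeps only pairs where the ON condition holds.
Matching on a.dept_id < b.dept_id. A NULL in a compared column never satisfies the condition.
- a row (dept_id=7): no match → dropped.
- a row (dept_id=4): matches 2 b row(s) → 2 output row(s).
- a row (dept_id=7): no match → dropped.
- a row (dept_id=4): matches 2 b row(s) → 2 output row(s).
- a row (dept_id=NULL): no match → dropped.
After projecting and ordering:
a.dept_id | a.salary | b.dept_id
4 | 45 | 7
4 | 45 | 7
4 | 65 | 7
4 | 65 | 7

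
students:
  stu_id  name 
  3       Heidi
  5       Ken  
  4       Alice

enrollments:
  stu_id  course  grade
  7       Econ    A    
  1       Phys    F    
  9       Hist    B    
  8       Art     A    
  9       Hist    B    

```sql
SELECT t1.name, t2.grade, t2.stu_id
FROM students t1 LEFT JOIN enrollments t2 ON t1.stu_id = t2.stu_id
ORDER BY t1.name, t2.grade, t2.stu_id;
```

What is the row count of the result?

LEFT JOIN keeps every row from `students`; unmatched rows get NULL for `enrollments`'s columns.
Matching on t1.stu_id = t2.stu_id.
- t1 row (stu_id=3): no match → kept, t2 columns NULL.
- t1 row (stu_id=5): no match → kept, t2 columns NULL.
- t1 row (stu_id=4): no match → kept, t2 columns NULL.
Total: 0 matched + 3 padded = 3 rows.

3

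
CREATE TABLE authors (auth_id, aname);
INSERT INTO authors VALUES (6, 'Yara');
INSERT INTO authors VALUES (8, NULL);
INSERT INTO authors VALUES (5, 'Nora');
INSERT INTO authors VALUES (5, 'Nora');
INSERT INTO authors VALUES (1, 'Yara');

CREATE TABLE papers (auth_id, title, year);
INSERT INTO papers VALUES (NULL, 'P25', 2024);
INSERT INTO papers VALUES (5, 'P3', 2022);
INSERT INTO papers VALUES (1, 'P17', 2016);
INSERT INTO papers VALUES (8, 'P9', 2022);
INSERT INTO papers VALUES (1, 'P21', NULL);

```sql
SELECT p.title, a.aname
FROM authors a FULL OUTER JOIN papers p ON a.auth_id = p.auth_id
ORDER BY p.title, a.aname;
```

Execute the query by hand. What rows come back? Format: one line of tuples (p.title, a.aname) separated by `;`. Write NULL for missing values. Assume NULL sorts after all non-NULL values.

(P17, Yara); (P21, Yara); (P25, NULL); (P3, Nora); (P3, Nora); (P9, NULL); (NULL, Yara)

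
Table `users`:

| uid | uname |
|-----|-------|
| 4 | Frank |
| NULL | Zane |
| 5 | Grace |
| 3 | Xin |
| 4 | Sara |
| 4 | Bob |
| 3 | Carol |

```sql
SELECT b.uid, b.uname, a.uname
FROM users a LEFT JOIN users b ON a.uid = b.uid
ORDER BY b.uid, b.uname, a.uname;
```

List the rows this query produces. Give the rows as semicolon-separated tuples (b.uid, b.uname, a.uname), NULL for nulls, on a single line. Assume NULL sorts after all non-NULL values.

(3, Carol, Carol); (3, Carol, Xin); (3, Xin, Carol); (3, Xin, Xin); (4, Bob, Bob); (4, Bob, Frank); (4, Bob, Sara); (4, Frank, Bob); (4, Frank, Frank); (4, Frank, Sara); (4, Sara, Bob); (4, Sara, Frank); (4, Sara, Sara); (5, Grace, Grace); (NULL, NULL, Zane)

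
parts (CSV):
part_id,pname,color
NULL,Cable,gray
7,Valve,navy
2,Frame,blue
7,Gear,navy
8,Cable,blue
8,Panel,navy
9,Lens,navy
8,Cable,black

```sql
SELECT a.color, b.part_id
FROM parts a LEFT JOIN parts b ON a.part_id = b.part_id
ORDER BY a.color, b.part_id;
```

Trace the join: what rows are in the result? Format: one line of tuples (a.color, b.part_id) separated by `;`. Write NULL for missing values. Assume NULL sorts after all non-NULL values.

LEFT JOIN keeps every row from `parts a`; unmatched rows get NULL for `parts b`'s columns.
Matching on a.part_id = b.part_id. A NULL in a compared column never satisfies the condition.
Matched pairs: 15; unmatched a rows kept: 1.

(black, 8); (black, 8); (black, 8); (blue, 2); (blue, 8); (blue, 8); (blue, 8); (gray, NULL); (navy, 7); (navy, 7); (navy, 7); (navy, 7); (navy, 8); (navy, 8); (navy, 8); (navy, 9)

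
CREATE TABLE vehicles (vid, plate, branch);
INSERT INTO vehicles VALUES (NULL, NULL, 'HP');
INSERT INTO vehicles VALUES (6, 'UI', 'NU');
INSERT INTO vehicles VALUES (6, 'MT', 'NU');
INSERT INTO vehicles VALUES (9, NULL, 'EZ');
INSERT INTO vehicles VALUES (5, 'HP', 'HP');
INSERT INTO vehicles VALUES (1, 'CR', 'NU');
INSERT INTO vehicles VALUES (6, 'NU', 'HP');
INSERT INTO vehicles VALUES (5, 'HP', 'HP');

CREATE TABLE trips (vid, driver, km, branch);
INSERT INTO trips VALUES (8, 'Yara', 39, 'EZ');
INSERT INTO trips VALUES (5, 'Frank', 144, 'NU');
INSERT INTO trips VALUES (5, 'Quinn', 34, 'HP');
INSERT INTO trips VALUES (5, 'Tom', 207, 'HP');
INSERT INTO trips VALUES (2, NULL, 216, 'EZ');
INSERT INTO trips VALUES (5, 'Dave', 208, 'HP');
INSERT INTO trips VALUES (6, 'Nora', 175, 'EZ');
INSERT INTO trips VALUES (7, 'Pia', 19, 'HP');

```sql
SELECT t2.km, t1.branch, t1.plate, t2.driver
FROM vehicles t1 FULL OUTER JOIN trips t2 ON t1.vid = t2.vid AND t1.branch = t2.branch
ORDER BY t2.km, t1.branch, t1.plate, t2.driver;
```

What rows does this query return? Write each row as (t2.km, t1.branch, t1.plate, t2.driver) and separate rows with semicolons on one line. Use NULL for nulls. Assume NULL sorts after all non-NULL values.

FULL OUTER JOIN keeps every row from both sides; unmatched rows get NULL for the other side's columns.
Matching on t1.vid = t2.vid AND t1.branch = t2.branch. A NULL in a compared column never satisfies the condition.
- t1[0] vid=NULL, branch=HP → no match; kept with NULLs on the t2 side.
- t1[1] vid=6, branch=NU → no match; kept with NULLs on the t2 side.
- t1[2] vid=6, branch=NU → no match; kept with NULLs on the t2 side.
- t1[3] vid=9, branch=EZ → no match; kept with NULLs on the t2 side.
- t1[4] vid=5, branch=HP → 3 match(es) in t2 → 3 row(s).
- t1[5] vid=1, branch=NU → no match; kept with NULLs on the t2 side.
- t1[6] vid=6, branch=HP → no match; kept with NULLs on the t2 side.
- t1[7] vid=5, branch=HP → 3 match(es) in t2 → 3 row(s).
- 5 row(s) from t2 found no t1 partner → padded with NULL.

(19, NULL, NULL, Pia); (34, HP, HP, Quinn); (34, HP, HP, Quinn); (39, NULL, NULL, Yara); (144, NULL, NULL, Frank); (175, NULL, NULL, Nora); (207, HP, HP, Tom); (207, HP, HP, Tom); (208, HP, HP, Dave); (208, HP, HP, Dave); (216, NULL, NULL, NULL); (NULL, EZ, NULL, NULL); (NULL, HP, NU, NULL); (NULL, HP, NULL, NULL); (NULL, NU, CR, NULL); (NULL, NU, MT, NULL); (NULL, NU, UI, NULL)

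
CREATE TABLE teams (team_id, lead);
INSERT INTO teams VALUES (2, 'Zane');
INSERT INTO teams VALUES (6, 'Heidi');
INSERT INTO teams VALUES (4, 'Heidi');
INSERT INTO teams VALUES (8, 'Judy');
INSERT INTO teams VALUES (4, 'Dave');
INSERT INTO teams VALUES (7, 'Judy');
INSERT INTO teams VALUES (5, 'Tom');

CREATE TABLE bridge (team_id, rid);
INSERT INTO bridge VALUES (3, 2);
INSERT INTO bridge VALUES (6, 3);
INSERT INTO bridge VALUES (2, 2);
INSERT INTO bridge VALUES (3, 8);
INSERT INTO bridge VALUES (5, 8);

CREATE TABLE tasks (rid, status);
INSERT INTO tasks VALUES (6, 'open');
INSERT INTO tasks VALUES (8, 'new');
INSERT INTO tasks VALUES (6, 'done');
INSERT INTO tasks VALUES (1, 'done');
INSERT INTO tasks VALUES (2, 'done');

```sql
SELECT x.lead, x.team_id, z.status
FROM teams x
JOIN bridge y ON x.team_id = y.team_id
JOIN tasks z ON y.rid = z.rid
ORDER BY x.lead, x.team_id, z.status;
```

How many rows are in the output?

2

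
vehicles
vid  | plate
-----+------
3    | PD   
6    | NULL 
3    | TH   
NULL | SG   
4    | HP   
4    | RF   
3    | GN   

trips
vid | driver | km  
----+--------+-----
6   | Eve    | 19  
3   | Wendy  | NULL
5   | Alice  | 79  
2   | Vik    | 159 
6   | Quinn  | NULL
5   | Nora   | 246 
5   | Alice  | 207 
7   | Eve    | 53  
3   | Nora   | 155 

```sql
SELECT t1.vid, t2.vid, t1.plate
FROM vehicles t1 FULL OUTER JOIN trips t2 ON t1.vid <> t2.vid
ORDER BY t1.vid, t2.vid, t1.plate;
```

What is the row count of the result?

47

FULL OUTER JOIN keeps every row from both sides; unmatched rows get NULL for the other side's columns.
Matching on t1.vid <> t2.vid. A NULL in a compared column never satisfies the condition.
- t1[0] vid=3 → 7 match(es) in t2 → 7 row(s).
- t1[1] vid=6 → 7 match(es) in t2 → 7 row(s).
- t1[2] vid=3 → 7 match(es) in t2 → 7 row(s).
- t1[3] vid=NULL → no match; kept with NULLs on the t2 side.
- t1[4] vid=4 → 9 match(es) in t2 → 9 row(s).
- t1[5] vid=4 → 9 match(es) in t2 → 9 row(s).
- t1[6] vid=3 → 7 match(es) in t2 → 7 row(s).
Total: 46 matched + 1 padded = 47 rows.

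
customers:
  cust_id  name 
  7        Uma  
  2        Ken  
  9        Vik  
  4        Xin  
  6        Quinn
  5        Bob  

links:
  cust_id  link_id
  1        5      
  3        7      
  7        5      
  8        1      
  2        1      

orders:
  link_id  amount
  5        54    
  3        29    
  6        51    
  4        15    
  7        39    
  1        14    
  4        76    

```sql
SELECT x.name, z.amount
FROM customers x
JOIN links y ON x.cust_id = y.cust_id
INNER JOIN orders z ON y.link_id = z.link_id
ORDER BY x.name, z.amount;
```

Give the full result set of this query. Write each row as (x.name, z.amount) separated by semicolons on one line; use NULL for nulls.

(Ken, 14); (Uma, 54)

Evaluate left to right. First `customers x INNER JOIN links y` on cust_id: 2 row(s).
Then INNER JOIN `orders z` on link_id: keep only rows whose y.link_id appears in z.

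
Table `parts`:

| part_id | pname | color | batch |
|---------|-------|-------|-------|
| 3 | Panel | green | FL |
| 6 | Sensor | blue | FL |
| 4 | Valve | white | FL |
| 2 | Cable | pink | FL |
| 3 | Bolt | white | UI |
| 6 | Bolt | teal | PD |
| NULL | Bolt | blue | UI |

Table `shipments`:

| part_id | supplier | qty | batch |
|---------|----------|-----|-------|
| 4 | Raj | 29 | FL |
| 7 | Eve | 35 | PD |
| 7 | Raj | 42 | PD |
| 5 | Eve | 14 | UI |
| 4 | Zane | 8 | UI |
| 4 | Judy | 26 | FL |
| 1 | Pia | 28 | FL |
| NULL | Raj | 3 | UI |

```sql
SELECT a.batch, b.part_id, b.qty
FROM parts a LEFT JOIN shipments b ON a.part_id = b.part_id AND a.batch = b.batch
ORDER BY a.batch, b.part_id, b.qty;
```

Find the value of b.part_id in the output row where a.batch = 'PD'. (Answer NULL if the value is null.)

LEFT JOIN keeps every row from `parts`; unmatched rows get NULL for `shipments`'s columns.
Matching on a.part_id = b.part_id AND a.batch = b.batch. A NULL in a compared column never satisfies the condition.
Matched pairs: 2; unmatched a rows kept: 6.

NULL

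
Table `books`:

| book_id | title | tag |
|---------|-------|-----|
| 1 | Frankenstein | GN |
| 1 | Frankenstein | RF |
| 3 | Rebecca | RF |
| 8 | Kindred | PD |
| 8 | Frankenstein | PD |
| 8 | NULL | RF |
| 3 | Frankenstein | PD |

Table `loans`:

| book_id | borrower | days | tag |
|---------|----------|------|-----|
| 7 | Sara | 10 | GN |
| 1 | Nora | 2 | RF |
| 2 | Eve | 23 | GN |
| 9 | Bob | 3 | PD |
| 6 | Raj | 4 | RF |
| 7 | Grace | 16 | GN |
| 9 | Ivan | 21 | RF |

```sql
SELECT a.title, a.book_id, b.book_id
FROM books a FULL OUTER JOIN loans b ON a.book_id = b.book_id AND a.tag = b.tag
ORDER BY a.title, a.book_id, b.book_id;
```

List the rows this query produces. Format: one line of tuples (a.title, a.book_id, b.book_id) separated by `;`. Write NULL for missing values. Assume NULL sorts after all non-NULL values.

(Frankenstein, 1, 1); (Frankenstein, 1, NULL); (Frankenstein, 3, NULL); (Frankenstein, 8, NULL); (Kindred, 8, NULL); (Rebecca, 3, NULL); (NULL, 8, NULL); (NULL, NULL, 2); (NULL, NULL, 6); (NULL, NULL, 7); (NULL, NULL, 7); (NULL, NULL, 9); (NULL, NULL, 9)

FULL OUTER JOIN keeps every row from both sides; unmatched rows get NULL for the other side's columns.
Matching on a.book_id = b.book_id AND a.tag = b.tag.
- a[0] book_id=1, tag=GN → no match; kept with NULLs on the b side.
- a[1] book_id=1, tag=RF → 1 match(es) in b → 1 row(s).
- a[2] book_id=3, tag=RF → no match; kept with NULLs on the b side.
- a[3] book_id=8, tag=PD → no match; kept with NULLs on the b side.
- a[4] book_id=8, tag=PD → no match; kept with NULLs on the b side.
- a[5] book_id=8, tag=RF → no match; kept with NULLs on the b side.
- a[6] book_id=3, tag=PD → no match; kept with NULLs on the b side.
- 6 row(s) from b found no a partner → padded with NULL.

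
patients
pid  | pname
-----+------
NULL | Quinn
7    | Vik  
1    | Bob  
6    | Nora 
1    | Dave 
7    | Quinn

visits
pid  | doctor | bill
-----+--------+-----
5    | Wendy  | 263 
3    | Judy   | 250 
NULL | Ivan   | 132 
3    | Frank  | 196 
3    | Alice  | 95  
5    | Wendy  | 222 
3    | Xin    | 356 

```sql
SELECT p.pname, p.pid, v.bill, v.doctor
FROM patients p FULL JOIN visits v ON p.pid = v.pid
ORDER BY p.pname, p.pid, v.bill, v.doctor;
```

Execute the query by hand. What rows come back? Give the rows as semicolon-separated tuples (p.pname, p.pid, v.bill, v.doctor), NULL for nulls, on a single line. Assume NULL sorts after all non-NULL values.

FULL OUTER JOIN keeps every row from both sides; unmatched rows get NULL for the other side's columns.
Matching on p.pid = v.pid. A NULL in a compared column never satisfies the condition.
Matched pairs: 0; unmatched p rows kept: 6; unmatched v rows kept: 7.

(Bob, 1, NULL, NULL); (Dave, 1, NULL, NULL); (Nora, 6, NULL, NULL); (Quinn, 7, NULL, NULL); (Quinn, NULL, NULL, NULL); (Vik, 7, NULL, NULL); (NULL, NULL, 95, Alice); (NULL, NULL, 132, Ivan); (NULL, NULL, 196, Frank); (NULL, NULL, 222, Wendy); (NULL, NULL, 250, Judy); (NULL, NULL, 263, Wendy); (NULL, NULL, 356, Xin)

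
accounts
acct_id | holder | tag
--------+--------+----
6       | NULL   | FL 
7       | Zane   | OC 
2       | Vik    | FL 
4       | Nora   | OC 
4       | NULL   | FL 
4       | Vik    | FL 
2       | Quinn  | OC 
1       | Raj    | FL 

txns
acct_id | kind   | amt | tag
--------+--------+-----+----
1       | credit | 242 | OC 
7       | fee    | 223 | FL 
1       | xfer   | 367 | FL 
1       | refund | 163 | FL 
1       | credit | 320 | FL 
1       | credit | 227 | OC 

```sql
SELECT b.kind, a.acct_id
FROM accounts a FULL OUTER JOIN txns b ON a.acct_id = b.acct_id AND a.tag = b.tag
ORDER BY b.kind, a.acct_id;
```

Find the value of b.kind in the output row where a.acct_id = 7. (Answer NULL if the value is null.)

NULL

FULL OUTER JOIN keeps every row from both sides; unmatched rows get NULL for the other side's columns.
Matching on a.acct_id = b.acct_id AND a.tag = b.tag.
- a row (acct_id=6, tag=FL): no match → kept, b columns NULL.
- a row (acct_id=7, tag=OC): no match → kept, b columns NULL.
- a row (acct_id=2, tag=FL): no match → kept, b columns NULL.
- a row (acct_id=4, tag=OC): no match → kept, b columns NULL.
- a row (acct_id=4, tag=FL): no match → kept, b columns NULL.
- a row (acct_id=4, tag=FL): no match → kept, b columns NULL.
- a row (acct_id=2, tag=OC): no match → kept, b columns NULL.
- a row (acct_id=1, tag=FL): matches 3 b row(s) → 3 output row(s).
- plus 3 unmatched b row(s), each kept with NULL a columns.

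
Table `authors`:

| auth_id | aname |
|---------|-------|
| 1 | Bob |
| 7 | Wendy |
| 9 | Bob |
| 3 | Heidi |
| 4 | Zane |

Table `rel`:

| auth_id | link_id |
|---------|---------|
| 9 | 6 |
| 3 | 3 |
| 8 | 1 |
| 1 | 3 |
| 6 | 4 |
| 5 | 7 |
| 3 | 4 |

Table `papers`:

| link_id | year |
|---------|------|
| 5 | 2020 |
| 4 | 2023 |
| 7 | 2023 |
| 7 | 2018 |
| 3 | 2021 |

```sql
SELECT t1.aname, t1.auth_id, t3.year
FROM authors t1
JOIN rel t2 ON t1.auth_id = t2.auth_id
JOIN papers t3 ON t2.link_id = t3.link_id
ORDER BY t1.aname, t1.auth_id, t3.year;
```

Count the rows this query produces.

Evaluate left to right. First `authors t1 INNER JOIN rel t2` on auth_id: 4 row(s).
Then INNER JOIN `papers t3` on link_id: keep only rows whose t2.link_id appears in t3.
Result: 3 row(s).

3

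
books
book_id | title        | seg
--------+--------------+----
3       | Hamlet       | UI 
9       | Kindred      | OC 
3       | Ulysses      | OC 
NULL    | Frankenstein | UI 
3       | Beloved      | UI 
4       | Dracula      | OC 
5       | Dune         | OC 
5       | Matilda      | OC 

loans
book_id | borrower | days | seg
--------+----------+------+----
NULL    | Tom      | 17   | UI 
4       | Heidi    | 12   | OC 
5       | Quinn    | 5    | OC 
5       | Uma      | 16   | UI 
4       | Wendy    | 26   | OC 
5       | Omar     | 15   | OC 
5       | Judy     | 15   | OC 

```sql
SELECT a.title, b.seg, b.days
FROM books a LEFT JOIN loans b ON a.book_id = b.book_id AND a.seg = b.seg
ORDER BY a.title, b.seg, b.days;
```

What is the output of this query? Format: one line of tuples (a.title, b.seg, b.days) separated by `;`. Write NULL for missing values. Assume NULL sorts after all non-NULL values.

LEFT JOIN keeps every row from `books`; unmatched rows get NULL for `loans`'s columns.
Matching on a.book_id = b.book_id AND a.seg = b.seg. A NULL in a compared column never satisfies the condition.
- a[0] book_id=3, seg=UI → no match; kept with NULLs on the b side.
- a[1] book_id=9, seg=OC → no match; kept with NULLs on the b side.
- a[2] book_id=3, seg=OC → no match; kept with NULLs on the b side.
- a[3] book_id=NULL, seg=UI → no match; kept with NULLs on the b side.
- a[4] book_id=3, seg=UI → no match; kept with NULLs on the b side.
- a[5] book_id=4, seg=OC → 2 match(es) in b → 2 row(s).
- a[6] book_id=5, seg=OC → 3 match(es) in b → 3 row(s).
- a[7] book_id=5, seg=OC → 3 match(es) in b → 3 row(s).

(Beloved, NULL, NULL); (Dracula, OC, 12); (Dracula, OC, 26); (Dune, OC, 5); (Dune, OC, 15); (Dune, OC, 15); (Frankenstein, NULL, NULL); (Hamlet, NULL, NULL); (Kindred, NULL, NULL); (Matilda, OC, 5); (Matilda, OC, 15); (Matilda, OC, 15); (Ulysses, NULL, NULL)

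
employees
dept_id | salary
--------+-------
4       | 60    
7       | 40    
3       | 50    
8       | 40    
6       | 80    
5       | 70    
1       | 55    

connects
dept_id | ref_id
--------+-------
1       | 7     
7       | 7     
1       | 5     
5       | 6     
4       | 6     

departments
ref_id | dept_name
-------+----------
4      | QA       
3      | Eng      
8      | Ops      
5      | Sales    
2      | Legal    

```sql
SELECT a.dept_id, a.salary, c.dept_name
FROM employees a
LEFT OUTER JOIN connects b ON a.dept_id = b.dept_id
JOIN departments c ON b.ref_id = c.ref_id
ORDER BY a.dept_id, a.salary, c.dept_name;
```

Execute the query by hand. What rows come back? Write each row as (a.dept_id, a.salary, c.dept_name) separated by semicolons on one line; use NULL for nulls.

(1, 55, Sales)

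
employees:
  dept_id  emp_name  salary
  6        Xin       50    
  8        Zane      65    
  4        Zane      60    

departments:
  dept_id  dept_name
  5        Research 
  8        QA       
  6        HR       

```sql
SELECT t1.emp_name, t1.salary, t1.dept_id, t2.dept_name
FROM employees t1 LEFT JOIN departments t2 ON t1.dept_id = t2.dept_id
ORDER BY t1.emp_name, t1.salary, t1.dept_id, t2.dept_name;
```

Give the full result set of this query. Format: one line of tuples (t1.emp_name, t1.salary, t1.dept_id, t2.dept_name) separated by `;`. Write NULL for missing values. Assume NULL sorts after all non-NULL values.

(Xin, 50, 6, HR); (Zane, 60, 4, NULL); (Zane, 65, 8, QA)

LEFT JOIN keeps every row from `employees`; unmatched rows get NULL for `departments`'s columns.
Matching on t1.dept_id = t2.dept_id.
Matched pairs: 2; unmatched t1 rows kept: 1.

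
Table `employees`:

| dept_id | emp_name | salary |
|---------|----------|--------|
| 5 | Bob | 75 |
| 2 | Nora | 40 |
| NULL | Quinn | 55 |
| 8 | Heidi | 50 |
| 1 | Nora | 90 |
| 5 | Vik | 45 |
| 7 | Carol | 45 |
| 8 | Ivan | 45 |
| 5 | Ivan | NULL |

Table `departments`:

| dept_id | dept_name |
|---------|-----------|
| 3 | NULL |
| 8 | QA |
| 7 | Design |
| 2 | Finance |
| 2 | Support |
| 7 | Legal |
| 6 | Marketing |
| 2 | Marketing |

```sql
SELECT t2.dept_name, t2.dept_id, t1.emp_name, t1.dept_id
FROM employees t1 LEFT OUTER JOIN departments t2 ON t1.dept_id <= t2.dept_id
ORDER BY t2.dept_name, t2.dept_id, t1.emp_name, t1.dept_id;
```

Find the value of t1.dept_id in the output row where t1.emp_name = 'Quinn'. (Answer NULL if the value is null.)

NULL

LEFT JOIN keeps every row from `employees`; unmatched rows get NULL for `departments`'s columns.
Matching on t1.dept_id <= t2.dept_id. A NULL in a compared column never satisfies the condition.
- dept_id=5: 4 matching t2 row(s), so 4 row(s) emitted.
- dept_id=2: 8 matching t2 row(s), so 8 row(s) emitted.
- dept_id=NULL: no t2 row matches, row kept with t2 columns NULL.
- dept_id=8: 1 matching t2 row(s), so 1 row(s) emitted.
- dept_id=1: 8 matching t2 row(s), so 8 row(s) emitted.
- dept_id=5: 4 matching t2 row(s), so 4 row(s) emitted.
- dept_id=7: 3 matching t2 row(s), so 3 row(s) emitted.
- dept_id=8: 1 matching t2 row(s), so 1 row(s) emitted.
- dept_id=5: 4 matching t2 row(s), so 4 row(s) emitted.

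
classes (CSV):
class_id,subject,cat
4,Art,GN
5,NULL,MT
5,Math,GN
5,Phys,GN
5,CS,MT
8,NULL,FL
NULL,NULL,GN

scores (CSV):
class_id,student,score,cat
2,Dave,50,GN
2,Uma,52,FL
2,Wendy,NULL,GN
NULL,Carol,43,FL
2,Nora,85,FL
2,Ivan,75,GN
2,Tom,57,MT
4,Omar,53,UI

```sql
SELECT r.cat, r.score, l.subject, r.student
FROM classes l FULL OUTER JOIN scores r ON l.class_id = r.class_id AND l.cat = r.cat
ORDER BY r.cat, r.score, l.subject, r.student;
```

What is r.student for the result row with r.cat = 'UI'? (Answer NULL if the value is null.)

Omar

FULL OUTER JOIN keeps every row from both sides; unmatched rows get NULL for the other side's columns.
Matching on l.class_id = r.class_id AND l.cat = r.cat. A NULL in a compared column never satisfies the condition.
- l[0] class_id=4, cat=GN → no match; kept with NULLs on the r side.
- l[1] class_id=5, cat=MT → no match; kept with NULLs on the r side.
- l[2] class_id=5, cat=GN → no match; kept with NULLs on the r side.
- l[3] class_id=5, cat=GN → no match; kept with NULLs on the r side.
- l[4] class_id=5, cat=MT → no match; kept with NULLs on the r side.
- l[5] class_id=8, cat=FL → no match; kept with NULLs on the r side.
- l[6] class_id=NULL, cat=GN → no match; kept with NULLs on the r side.
- 8 r row(s) had no l match → kept, l columns NULL.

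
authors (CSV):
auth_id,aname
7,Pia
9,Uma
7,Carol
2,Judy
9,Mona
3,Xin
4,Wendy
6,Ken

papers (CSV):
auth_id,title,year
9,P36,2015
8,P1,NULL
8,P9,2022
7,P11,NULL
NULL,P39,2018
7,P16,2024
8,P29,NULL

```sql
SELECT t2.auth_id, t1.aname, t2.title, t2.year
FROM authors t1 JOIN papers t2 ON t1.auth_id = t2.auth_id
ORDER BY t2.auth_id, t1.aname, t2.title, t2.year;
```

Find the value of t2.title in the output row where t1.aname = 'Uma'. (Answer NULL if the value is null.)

INNER JOIN keeps only pairs where the ON condition holds.
Matching on t1.auth_id = t2.auth_id. A NULL in a compared column never satisfies the condition.
- t1 row (auth_id=7): matches 2 t2 row(s) → 2 output row(s).
- t1 row (auth_id=9): matches 1 t2 row(s) → 1 output row(s).
- t1 row (auth_id=7): matches 2 t2 row(s) → 2 output row(s).
- t1 row (auth_id=2): no match → dropped.
- t1 row (auth_id=9): matches 1 t2 row(s) → 1 output row(s).
- t1 row (auth_id=3): no match → dropped.
- t1 row (auth_id=4): no match → dropped.
- t1 row (auth_id=6): no match → dropped.

P36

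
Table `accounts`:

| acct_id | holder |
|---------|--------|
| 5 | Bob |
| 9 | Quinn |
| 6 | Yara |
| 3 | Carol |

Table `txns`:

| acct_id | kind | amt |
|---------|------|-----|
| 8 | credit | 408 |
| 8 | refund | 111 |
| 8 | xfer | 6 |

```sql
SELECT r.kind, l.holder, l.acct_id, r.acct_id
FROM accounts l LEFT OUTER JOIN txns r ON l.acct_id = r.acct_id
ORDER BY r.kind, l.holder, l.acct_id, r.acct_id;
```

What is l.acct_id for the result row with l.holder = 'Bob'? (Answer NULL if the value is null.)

5

LEFT JOIN keeps every row from `accounts`; unmatched rows get NULL for `txns`'s columns.
Matching on l.acct_id = r.acct_id.
- l[0] acct_id=5 → no match; kept with NULLs on the r side.
- l[1] acct_id=9 → no match; kept with NULLs on the r side.
- l[2] acct_id=6 → no match; kept with NULLs on the r side.
- l[3] acct_id=3 → no match; kept with NULLs on the r side.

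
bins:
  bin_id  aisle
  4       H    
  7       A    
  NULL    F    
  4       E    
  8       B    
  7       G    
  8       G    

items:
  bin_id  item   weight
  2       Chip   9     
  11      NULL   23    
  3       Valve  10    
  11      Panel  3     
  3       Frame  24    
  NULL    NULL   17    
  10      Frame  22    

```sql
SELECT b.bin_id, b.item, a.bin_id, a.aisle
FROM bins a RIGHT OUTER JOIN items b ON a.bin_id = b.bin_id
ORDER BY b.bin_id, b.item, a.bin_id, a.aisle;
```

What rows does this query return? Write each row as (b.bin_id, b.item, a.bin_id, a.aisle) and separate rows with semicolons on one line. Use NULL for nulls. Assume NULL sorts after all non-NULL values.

(2, Chip, NULL, NULL); (3, Frame, NULL, NULL); (3, Valve, NULL, NULL); (10, Frame, NULL, NULL); (11, Panel, NULL, NULL); (11, NULL, NULL, NULL); (NULL, NULL, NULL, NULL)

RIGHT JOIN keeps every row from `items`; unmatched rows get NULL for `bins`'s columns.
Matching on a.bin_id = b.bin_id. A NULL in a compared column never satisfies the condition.
- bin_id=4: no matching b row.
- bin_id=7: no matching b row.
- bin_id=NULL: no matching b row.
- bin_id=4: no matching b row.
- bin_id=8: no matching b row.
- bin_id=7: no matching b row.
- bin_id=8: no matching b row.
- 7 row(s) from b found no a partner → padded with NULL.
After projecting and ordering:
b.bin_id | b.item | a.bin_id | a.aisle
2 | Chip | NULL | NULL
3 | Frame | NULL | NULL
3 | Valve | NULL | NULL
10 | Frame | NULL | NULL
11 | Panel | NULL | NULL
11 | NULL | NULL | NULL
NULL | NULL | NULL | NULL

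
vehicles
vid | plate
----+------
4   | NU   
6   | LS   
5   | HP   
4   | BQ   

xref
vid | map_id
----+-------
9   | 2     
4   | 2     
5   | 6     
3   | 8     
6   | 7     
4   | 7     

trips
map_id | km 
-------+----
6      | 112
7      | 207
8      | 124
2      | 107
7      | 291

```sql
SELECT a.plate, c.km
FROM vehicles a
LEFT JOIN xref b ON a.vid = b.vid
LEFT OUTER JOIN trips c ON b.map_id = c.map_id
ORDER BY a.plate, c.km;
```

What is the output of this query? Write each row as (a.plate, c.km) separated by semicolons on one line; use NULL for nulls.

(BQ, 107); (BQ, 207); (BQ, 291); (HP, 112); (LS, 207); (LS, 291); (NU, 107); (NU, 207); (NU, 291)

Step 1 — a LEFT JOIN b on vid → 6 row(s).
Then LEFT JOIN `trips c` on map_id: each of those 6 rows is kept; rows whose b.map_id has no match in c get NULL for c's columns.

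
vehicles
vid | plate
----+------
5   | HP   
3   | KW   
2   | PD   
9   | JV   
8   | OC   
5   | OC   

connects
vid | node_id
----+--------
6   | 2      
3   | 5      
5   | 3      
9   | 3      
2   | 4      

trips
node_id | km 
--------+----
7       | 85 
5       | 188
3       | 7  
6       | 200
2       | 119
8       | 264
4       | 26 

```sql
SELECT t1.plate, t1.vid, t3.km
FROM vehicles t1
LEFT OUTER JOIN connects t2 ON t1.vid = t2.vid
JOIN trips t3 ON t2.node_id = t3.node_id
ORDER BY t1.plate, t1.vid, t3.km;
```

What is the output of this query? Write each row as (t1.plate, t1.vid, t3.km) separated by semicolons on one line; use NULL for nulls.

Step 1 — t1 LEFT JOIN t2 on vid → 6 row(s).
Then INNER JOIN `trips t3` on node_id: keep only rows whose t2.node_id appears in t3.

(HP, 5, 7); (JV, 9, 7); (KW, 3, 188); (OC, 5, 7); (PD, 2, 26)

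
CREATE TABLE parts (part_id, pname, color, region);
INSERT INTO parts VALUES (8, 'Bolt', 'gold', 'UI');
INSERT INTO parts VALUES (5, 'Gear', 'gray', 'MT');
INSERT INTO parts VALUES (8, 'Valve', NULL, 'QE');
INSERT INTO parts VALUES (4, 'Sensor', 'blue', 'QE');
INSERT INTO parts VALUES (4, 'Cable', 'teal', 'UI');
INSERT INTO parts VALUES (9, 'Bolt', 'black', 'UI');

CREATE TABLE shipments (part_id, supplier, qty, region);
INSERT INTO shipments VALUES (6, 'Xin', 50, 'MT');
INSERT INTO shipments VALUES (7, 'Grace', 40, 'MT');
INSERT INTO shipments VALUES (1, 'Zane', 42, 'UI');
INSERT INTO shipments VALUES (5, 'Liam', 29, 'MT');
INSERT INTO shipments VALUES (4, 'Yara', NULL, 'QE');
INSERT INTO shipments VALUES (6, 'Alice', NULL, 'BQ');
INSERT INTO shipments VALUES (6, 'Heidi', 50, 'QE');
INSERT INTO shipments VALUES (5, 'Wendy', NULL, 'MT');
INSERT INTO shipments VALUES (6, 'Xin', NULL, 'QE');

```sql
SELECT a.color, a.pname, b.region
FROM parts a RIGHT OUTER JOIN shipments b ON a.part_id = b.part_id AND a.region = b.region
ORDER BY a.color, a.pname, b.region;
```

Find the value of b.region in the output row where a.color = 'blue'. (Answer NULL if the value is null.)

RIGHT JOIN keeps every row from `shipments`; unmatched rows get NULL for `parts`'s columns.
Matching on a.part_id = b.part_id AND a.region = b.region.
- a (part_id=8, region=UI) has no partner in b.
- a (part_id=5, region=MT) pairs with 2 row(s) of b.
- a (part_id=8, region=QE) has no partner in b.
- a (part_id=4, region=QE) pairs with 1 row(s) of b.
- a (part_id=4, region=UI) has no partner in b.
- a (part_id=9, region=UI) has no partner in b.
- 6 b row(s) had no a match → kept, a columns NULL.

QE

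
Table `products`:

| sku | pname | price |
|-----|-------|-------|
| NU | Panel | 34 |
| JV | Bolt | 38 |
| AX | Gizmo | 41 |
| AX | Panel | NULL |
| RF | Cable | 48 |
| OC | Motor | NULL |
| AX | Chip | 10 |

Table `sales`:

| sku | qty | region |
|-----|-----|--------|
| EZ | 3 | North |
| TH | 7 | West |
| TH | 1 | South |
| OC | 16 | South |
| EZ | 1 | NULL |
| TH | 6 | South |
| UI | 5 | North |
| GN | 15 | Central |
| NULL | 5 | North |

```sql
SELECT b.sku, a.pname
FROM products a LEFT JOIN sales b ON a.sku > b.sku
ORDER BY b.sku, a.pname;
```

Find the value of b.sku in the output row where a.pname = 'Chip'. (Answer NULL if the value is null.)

NULL

LEFT JOIN keeps every row from `products`; unmatched rows get NULL for `sales`'s columns.
Matching on a.sku > b.sku. A NULL in a compared column never satisfies the condition.
Matched pairs: 13; unmatched a rows kept: 3.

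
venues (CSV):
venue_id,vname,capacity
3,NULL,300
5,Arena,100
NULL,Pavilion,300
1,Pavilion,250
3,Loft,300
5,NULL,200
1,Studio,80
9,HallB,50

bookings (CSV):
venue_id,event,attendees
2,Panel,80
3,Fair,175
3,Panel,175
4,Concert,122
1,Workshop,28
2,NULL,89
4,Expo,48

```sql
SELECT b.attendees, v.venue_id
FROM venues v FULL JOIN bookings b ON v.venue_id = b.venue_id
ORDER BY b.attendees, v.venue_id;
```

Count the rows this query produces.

FULL OUTER JOIN keeps every row from both sides; unmatched rows get NULL for the other side's columns.
Matching on v.venue_id = b.venue_id. A NULL in a compared column never satisfies the condition.
Matched pairs: 6; unmatched v rows kept: 4; unmatched b rows kept: 4.
Total: 6 matched + 8 padded = 14 rows.

14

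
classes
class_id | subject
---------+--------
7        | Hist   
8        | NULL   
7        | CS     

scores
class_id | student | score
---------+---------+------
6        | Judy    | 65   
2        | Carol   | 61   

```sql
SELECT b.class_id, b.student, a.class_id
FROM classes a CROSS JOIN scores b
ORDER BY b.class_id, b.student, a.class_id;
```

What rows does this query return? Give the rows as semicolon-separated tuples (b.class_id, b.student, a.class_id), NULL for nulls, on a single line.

(2, Carol, 7); (2, Carol, 7); (2, Carol, 8); (6, Judy, 7); (6, Judy, 7); (6, Judy, 8)

CROSS JOIN pairs every row of `classes` with every row of `scores`: 3 × 2 = 6 rows.
After projecting and ordering:
b.class_id | b.student | a.class_id
2 | Carol | 7
2 | Carol | 7
2 | Carol | 8
6 | Judy | 7
6 | Judy | 7
6 | Judy | 8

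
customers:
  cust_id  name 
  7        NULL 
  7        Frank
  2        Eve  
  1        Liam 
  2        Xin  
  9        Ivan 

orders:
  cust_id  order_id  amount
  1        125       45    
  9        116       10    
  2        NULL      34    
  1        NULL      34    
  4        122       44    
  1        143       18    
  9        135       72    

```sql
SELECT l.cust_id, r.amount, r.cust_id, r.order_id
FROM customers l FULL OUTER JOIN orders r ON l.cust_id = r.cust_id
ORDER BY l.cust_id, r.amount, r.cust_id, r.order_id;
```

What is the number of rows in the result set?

10

FULL OUTER JOIN keeps every row from both sides; unmatched rows get NULL for the other side's columns.
Matching on l.cust_id = r.cust_id.
Matched pairs: 7; unmatched l rows kept: 2; unmatched r rows kept: 1.
Total: 7 matched + 3 padded = 10 rows.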